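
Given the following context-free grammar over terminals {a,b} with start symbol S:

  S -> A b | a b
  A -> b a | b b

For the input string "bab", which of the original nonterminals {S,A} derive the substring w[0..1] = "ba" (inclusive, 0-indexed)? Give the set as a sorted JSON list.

Convert to CNF:
  S -> A T0 | T1 T0
  A -> T0 T0 | T0 T1
  T0 -> b
  T1 -> a

CYK fill (cells [i..j] with 0 ≤ i ≤ j ≤ 1 only):
  T[0,0] 'b' = {T0}  orig:{}
  T[1,1] 'a' = {T1}  orig:{}
  T[0,1] 'ba' = {A}

Original NTs in T[0,1] deriving "ba": ["A"]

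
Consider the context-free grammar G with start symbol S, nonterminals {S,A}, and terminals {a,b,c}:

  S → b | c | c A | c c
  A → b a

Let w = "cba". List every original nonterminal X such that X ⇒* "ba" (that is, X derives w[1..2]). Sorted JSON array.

Convert to CNF:
  S -> T2 A | T2 T2 | b | c
  A -> T0 T1
  T0 -> b
  T1 -> a
  T2 -> c

Fill CYK table bottom-up, restricted to cells inside w[1..2]:
  cell(1,1) b: {S,T0}  orig:{S}
  cell(2,2) a: {T1}  orig:{}
  cell(1,2) ba: {A}

Original NTs in T[1,2] deriving "ba": ["A"]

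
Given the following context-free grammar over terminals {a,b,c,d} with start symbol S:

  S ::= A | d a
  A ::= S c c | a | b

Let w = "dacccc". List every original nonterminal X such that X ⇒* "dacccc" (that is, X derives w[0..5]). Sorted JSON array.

CNF form of G:
  S -> S X4 | T1 T2 | a | b
  A -> S X3 | a | b
  T0 -> c
  T1 -> d
  T2 -> a
  X3 -> T0 T0
  X4 -> T0 T0

CYK fill (cells [i..j] with 0 ≤ i ≤ j ≤ 5 only):
  cell(0,0) d: {T1}  orig:{}
  cell(1,1) a: {A,S,T2}  orig:{A,S}
  cell(2,2) c: {T0}  orig:{}
  cell(3,3) c: {T0}  orig:{}
  cell(4,4) c: {T0}  orig:{}
  cell(5,5) c: {T0}  orig:{}
  cell(0,1) da: {S}
  cell(1,2) ac: ∅
  cell(2,3) cc: {X3,X4}  orig:{}
  cell(3,4) cc: {X3,X4}  orig:{}
  cell(4,5) cc: {X3,X4}  orig:{}
  cell(0,2) dac: ∅
  cell(1,3) acc: {A,S}
  cell(2,4) ccc: ∅
  cell(3,5) ccc: ∅
  cell(0,3) dacc: {A,S}
  cell(1,4) accc: ∅
  cell(2,5) cccc: ∅
  cell(0,4) daccc: ∅
  cell(1,5) acccc: {A,S}
  cell(0,5) dacccc: {A,S}

Original NTs in T[0,5] deriving "dacccc": ["A", "S"]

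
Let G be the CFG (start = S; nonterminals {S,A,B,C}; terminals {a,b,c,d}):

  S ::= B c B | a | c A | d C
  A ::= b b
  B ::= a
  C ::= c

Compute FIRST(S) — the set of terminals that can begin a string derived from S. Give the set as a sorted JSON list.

FIRST sets, iterate to fixpoint:
round 1:
  A via A→b b: +{b}
  B via B→a: +{a}
  C via C→c: +{c}
  S via S→B c B: +{a}
  S via S→c A: +{c}
  S via S→d C: +{d}
  FIRST[S]={a,c,d}  FIRST[A]={b}  FIRST[B]={a}  FIRST[C]={c}
round 2: (no change)
  FIRST[S]={a,c,d}  FIRST[A]={b}  FIRST[B]={a}  FIRST[C]={c}

FIRST(S) = ["a", "c", "d"]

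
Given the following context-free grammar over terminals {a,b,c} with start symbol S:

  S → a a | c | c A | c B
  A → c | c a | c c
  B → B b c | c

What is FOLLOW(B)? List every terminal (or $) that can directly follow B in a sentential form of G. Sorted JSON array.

Compute FIRST by fixpoint:
round 1:
  A via A→c: +{c}
  B via B→c: +{c}
  S via S→a a: +{a}
  S via S→c: +{c}
  FIRST(S)={a,c}  FIRST(A)={c}  FIRST(B)={c}
round 2: (stable)
  FIRST(S)={a,c}  FIRST(A)={c}  FIRST(B)={c}

FOLLOW sets:
seed FOLLOW(S) with $
round 1:
  B→B b c: FOLLOW(B) ⊇ FIRST(b) = {b}; new: +{b}
  S→c A: FOLLOW(A) ⊇ FOLLOW(S) ⊇ {$}; new: +{$}
  S→c B: FOLLOW(B) ⊇ FOLLOW(S) ⊇ {$}; new: +{$}
  FOLLOW[S]={$}  FOLLOW[A]={$}  FOLLOW[B]={$,b}
round 2: (no change)
  FOLLOW[S]={$}  FOLLOW[A]={$}  FOLLOW[B]={$,b}

FOLLOW(B) = ["$", "b"]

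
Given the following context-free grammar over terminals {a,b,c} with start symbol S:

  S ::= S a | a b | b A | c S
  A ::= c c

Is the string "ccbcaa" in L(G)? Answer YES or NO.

Convert to CNF:
  S -> S T1 | T0 S | T1 T2 | T2 A
  A -> T0 T0
  T0 -> c
  T1 -> a
  T2 -> b

CYK fill:
  cell(0,0) c: {T0}  orig:{}
  cell(1,1) c: {T0}  orig:{}
  cell(2,2) b: {T2}  orig:{}
  cell(3,3) c: {T0}  orig:{}
  cell(4,4) a: {T1}  orig:{}
  cell(5,5) a: {T1}  orig:{}
  cell(0,1) cc: {A}
  cell(1,2) cb: ∅
  cell(2,3) bc: ∅
  cell(3,4) ca: ∅
  cell(4,5) aa: ∅
  cell(0,2) ccb: ∅
  cell(1,3) cbc: ∅
  cell(2,4) bca: ∅
  cell(3,5) caa: ∅
  cell(0,3) ccbc: ∅
  cell(1,4) cbca: ∅
  cell(2,5) bcaa: ∅
  cell(0,4) ccbca: ∅
  cell(1,5) cbcaa: ∅
  cell(0,5) ccbcaa: ∅

S ∉ T[0,5] ⇒ NO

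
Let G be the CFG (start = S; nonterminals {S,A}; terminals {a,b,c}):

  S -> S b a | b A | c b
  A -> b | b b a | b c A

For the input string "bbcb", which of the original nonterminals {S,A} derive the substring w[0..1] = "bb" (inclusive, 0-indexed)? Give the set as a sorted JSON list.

CNF form of G:
  S -> S X5 | T0 A | T2 T0
  A -> T0 X3 | T0 X4 | b
  T0 -> b
  T1 -> a
  T2 -> c
  X3 -> T0 T1
  X4 -> T2 A
  X5 -> T0 T1

CYK table (by increasing span) (cells [i..j] with 0 ≤ i ≤ j ≤ 1 only):
  cell(0,0) b: {A,T0}  orig:{A}
  cell(1,1) b: {A,T0}  orig:{A}
  cell(0,1) bb: {S}

Original NTs in T[0,1] deriving "bb": ["S"]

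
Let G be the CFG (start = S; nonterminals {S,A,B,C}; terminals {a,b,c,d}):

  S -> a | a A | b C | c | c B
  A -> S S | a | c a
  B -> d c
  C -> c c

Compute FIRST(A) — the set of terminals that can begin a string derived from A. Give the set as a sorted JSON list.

FIRST sets, iterate to fixpoint:
round 1:
  A via A→a: +{a}
  A via A→c a: +{c}
  B via B→d c: +{d}
  C via C→c c: +{c}
  S via S→a: +{a}
  S via S→b C: +{b}
  S via S→c: +{c}
  FIRST[S]={a,b,c}  FIRST[A]={a,c}  FIRST[B]={d}  FIRST[C]={c}
round 2:
  A via A→S S: +{b}
  FIRST[S]={a,b,c}  FIRST[A]={a,b,c}  FIRST[B]={d}  FIRST[C]={c}
round 3: (stable)
  FIRST[S]={a,b,c}  FIRST[A]={a,b,c}  FIRST[B]={d}  FIRST[C]={c}

FIRST(A) = ["a", "b", "c"]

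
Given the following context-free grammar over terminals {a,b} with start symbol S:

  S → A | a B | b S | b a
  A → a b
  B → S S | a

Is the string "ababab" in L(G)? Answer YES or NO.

Convert to CNF:
  S -> T0 B | T0 T1 | T1 S | T1 T0
  A -> T0 T1
  B -> S S | a
  T0 -> a
  T1 -> b

CYK fill:
  T[0,0] 'a' = {B,T0}  orig:{B}
  T[1,1] 'b' = {T1}  orig:{}
  T[2,2] 'a' = {B,T0}  orig:{B}
  T[3,3] 'b' = {T1}  orig:{}
  T[4,4] 'a' = {B,T0}  orig:{B}
  T[5,5] 'b' = {T1}  orig:{}
  T[0,1] 'ab' = {A,S}
  T[1,2] 'ba' = {S}
  T[2,3] 'ab' = {A,S}
  T[3,4] 'ba' = {S}
  T[4,5] 'ab' = {A,S}
  T[0,2] 'aba' = ∅
  T[1,3] 'bab' = {S}
  T[2,4] 'aba' = ∅
  T[3,5] 'bab' = {S}
  T[0,3] 'abab' = {B}
  T[1,4] 'baba' = {B}
  T[2,5] 'abab' = {B}
  T[0,4] 'ababa' = {S}
  T[1,5] 'babab' = {B}
  T[0,5] 'ababab' = {S}

S ∈ T[0,5] ⇒ YES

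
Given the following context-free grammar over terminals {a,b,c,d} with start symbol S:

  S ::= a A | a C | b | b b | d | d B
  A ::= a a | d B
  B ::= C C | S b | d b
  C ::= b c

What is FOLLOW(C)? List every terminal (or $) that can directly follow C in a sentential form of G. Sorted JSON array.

FIRST iteration:
pass 1:
  A via A→a a: +{a}
  A via A→d B: +{d}
  B via B→d b: +{d}
  C via C→b c: +{b}
  S via S→a A: +{a}
  S via S→b: +{b}
  S via S→d: +{d}
  FIRST[S]={a,b,d}  FIRST[A]={a,d}  FIRST[B]={d}  FIRST[C]={b}
pass 2:
  B via B→C C: +{b}
  B via B→S b: +{a}
  FIRST[S]={a,b,d}  FIRST[A]={a,d}  FIRST[B]={a,b,d}  FIRST[C]={b}
pass 3: (stable)
  FIRST[S]={a,b,d}  FIRST[A]={a,d}  FIRST[B]={a,b,d}  FIRST[C]={b}

Compute FOLLOW by fixpoint:
FOLLOW(S) := {$}
iter 1:
  B→C C: FOLLOW(C) ⊇ FIRST(C) = {b}; new: +{b}
  B→S b: FOLLOW(S) ⊇ FIRST(b) = {b}; new: +{b}
  S→a A: FOLLOW(A) ⊇ FOLLOW(S) ⊇ {$,b}; new: +{$,b}
  S→a C: FOLLOW(C) ⊇ FOLLOW(S) ⊇ {$,b}; new: +{$}
  S→d B: FOLLOW(B) ⊇ FOLLOW(S) ⊇ {$,b}; new: +{$,b}
  S: {$,b}  A: {$,b}  B: {$,b}  C: {$,b}
iter 2: done
  S: {$,b}  A: {$,b}  B: {$,b}  C: {$,b}

FOLLOW(C) = ["$", "b"]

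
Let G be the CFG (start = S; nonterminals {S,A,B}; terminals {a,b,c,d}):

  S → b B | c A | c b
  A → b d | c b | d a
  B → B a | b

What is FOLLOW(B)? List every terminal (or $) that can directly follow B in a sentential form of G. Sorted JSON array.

FIRST iteration:
pass 1:
  A via A→b d: +{b}
  A via A→c b: +{c}
  A via A→d a: +{d}
  B via B→b: +{b}
  S via S→b B: +{b}
  S via S→c A: +{c}
  FIRST(S)={b,c}  FIRST(A)={b,c,d}  FIRST(B)={b}
pass 2: (no change)
  FIRST(S)={b,c}  FIRST(A)={b,c,d}  FIRST(B)={b}

FOLLOW iteration:
seed FOLLOW(S) with $
round 1:
  B→B a: FOLLOW(B) ⊇ FIRST(a) = {a}; new: +{a}
  S→b B: FOLLOW(B) ⊇ FOLLOW(S) ⊇ {$}; new: +{$}
  S→c A: FOLLOW(A) ⊇ FOLLOW(S) ⊇ {$}; new: +{$}
  FOLLOW[S]={$}  FOLLOW[A]={$}  FOLLOW[B]={$,a}
round 2: done
  FOLLOW[S]={$}  FOLLOW[A]={$}  FOLLOW[B]={$,a}

FOLLOW(B) = ["$", "a"]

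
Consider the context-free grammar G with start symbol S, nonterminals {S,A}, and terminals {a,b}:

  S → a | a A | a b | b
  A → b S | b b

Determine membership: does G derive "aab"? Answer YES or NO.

CNF form of G:
  S -> T1 A | T1 T0 | a | b
  A -> T0 S | T0 T0
  T0 -> b
  T1 -> a

CYK fill:
  cell(0,0) a: {S,T1}  orig:{S}
  cell(1,1) a: {S,T1}  orig:{S}
  cell(2,2) b: {S,T0}  orig:{S}
  cell(0,1) aa: ∅
  cell(1,2) ab: {S}
  cell(0,2) aab: ∅

S ∉ T[0,2] ⇒ NO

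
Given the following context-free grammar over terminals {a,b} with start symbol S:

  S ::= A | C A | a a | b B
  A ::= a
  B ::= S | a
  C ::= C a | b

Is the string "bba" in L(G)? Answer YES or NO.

Convert to CNF:
  S -> C A | T0 T0 | T1 B | a
  A -> a
  B -> C A | T0 T0 | T1 B | a
  C -> C T0 | b
  T0 -> a
  T1 -> b

Fill CYK table bottom-up:
  [0..0]={C,T1}  "b"  orig:{C}
  [1..1]={C,T1}  "b"  orig:{C}
  [2..2]={A,B,S,T0}  "a"  orig:{A,B,S}
  [0..1]=∅  "bb"
  [1..2]={B,C,S}  "ba"
  [0..2]={B,S}  "bba"

S ∈ T[0,2] ⇒ YES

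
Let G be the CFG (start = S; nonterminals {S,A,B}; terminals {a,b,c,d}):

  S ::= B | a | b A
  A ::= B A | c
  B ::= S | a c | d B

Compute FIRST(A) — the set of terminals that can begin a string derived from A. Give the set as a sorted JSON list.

FIRST sets, iterate to fixpoint:
pass 1:
  A via A→c: +{c}
  B via B→a c: +{a}
  B via B→d B: +{d}
  S via S→B: +{a,d}
  S via S→b A: +{b}
  FIRST(S)={a,b,d}  FIRST(A)={c}  FIRST(B)={a,d}
pass 2:
  A via A→B A: +{a,d}
  B via B→S: +{b}
  FIRST(S)={a,b,d}  FIRST(A)={a,c,d}  FIRST(B)={a,b,d}
pass 3:
  A via A→B A: +{b}
  FIRST(S)={a,b,d}  FIRST(A)={a,b,c,d}  FIRST(B)={a,b,d}
pass 4: — fixpoint
  FIRST(S)={a,b,d}  FIRST(A)={a,b,c,d}  FIRST(B)={a,b,d}

FIRST(A) = ["a", "b", "c", "d"]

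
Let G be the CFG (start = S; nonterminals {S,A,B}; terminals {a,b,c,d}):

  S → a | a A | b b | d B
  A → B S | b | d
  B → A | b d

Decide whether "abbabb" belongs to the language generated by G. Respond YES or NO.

CNF form of G:
  S -> T0 T0 | T1 B | T2 A | a
  A -> B S | b | d
  B -> B S | T0 T1 | b | d
  T0 -> b
  T1 -> d
  T2 -> a

CYK fill:
  cell(0,0) a: {S,T2}  orig:{S}
  cell(1,1) b: {A,B,T0}  orig:{A,B}
  cell(2,2) b: {A,B,T0}  orig:{A,B}
  cell(3,3) a: {S,T2}  orig:{S}
  cell(4,4) b: {A,B,T0}  orig:{A,B}
  cell(5,5) b: {A,B,T0}  orig:{A,B}
  cell(0,1) ab: {S}
  cell(1,2) bb: {S}
  cell(2,3) ba: {A,B}
  cell(3,4) ab: {S}
  cell(4,5) bb: {S}
  cell(0,2) abb: ∅
  cell(1,3) bba: ∅
  cell(2,4) bab: {A,B}
  cell(3,5) abb: ∅
  cell(0,3) abba: ∅
  cell(1,4) bbab: ∅
  cell(2,5) babb: {A,B}
  cell(0,4) abbab: ∅
  cell(1,5) bbabb: ∅
  cell(0,5) abbabb: ∅

S ∉ T[0,5] ⇒ NO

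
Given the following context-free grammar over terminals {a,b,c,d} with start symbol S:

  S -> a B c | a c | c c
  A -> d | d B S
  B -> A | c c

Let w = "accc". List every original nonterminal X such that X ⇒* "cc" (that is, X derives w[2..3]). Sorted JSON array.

CNF form of G:
  S -> T1 T1 | T2 T1 | T2 X5
  A -> T0 X3 | d
  B -> T0 X4 | T1 T1 | d
  T0 -> d
  T1 -> c
  T2 -> a
  X3 -> B S
  X4 -> B S
  X5 -> B T1

CYK table (by increasing span), restricted to cells inside w[2..3]:
  cell(2,2) c: {T1}  orig:{}
  cell(3,3) c: {T1}  orig:{}
  cell(2,3) cc: {B,S}

Original NTs in T[2,3] deriving "cc": ["B", "S"]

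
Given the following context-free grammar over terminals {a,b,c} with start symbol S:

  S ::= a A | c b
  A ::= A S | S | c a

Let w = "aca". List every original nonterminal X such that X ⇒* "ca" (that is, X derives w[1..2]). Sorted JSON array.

CNF form of G:
  S -> T0 A | T1 T2
  A -> A S | T0 A | T1 T0 | T1 T2
  T0 -> a
  T1 -> c
  T2 -> b

Fill CYK table bottom-up, restricted to cells inside w[1..2]:
  cell(1,1) c: {T1}  orig:{}
  cell(2,2) a: {T0}  orig:{}
  cell(1,2) ca: {A}

Original NTs in T[1,2] deriving "ca": ["A"]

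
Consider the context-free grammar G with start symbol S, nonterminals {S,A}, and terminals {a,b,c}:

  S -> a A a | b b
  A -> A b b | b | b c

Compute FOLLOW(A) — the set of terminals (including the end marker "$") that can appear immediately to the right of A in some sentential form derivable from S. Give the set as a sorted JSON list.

FIRST sets, iterate to fixpoint:
round 1:
  A via A→b: +{b}
  S via S→a A a: +{a}
  S via S→b b: +{b}
  S: {a,b}  A: {b}
round 2: (no change)
  S: {a,b}  A: {b}

FOLLOW sets:
initialize: $ ∈ FOLLOW(S)
pass 1:
  A→A b b: FOLLOW(A) ⊇ FIRST(b) = {b}; new: +{b}
  S→a A a: FOLLOW(A) ⊇ FIRST(a) = {a}; new: +{a}
  FOLLOW[S]={$}  FOLLOW[A]={a,b}
pass 2: — fixpoint
  FOLLOW[S]={$}  FOLLOW[A]={a,b}

FOLLOW(A) = ["a", "b"]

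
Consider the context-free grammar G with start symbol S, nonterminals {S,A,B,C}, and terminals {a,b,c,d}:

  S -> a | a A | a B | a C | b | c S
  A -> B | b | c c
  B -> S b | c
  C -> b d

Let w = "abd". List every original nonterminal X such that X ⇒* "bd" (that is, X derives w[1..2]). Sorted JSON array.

CNF form of G:
  S -> T1 S | T3 A | T3 B | T3 C | a | b
  A -> S T0 | T1 T1 | b | c
  B -> S T0 | c
  C -> T0 T2
  T0 -> b
  T1 -> c
  T2 -> d
  T3 -> a

CYK fill (cells [i..j] with 1 ≤ i ≤ j ≤ 2 only):
  T[1,1] 'b' = {A,S,T0}  orig:{A,S}
  T[2,2] 'd' = {T2}  orig:{}
  T[1,2] 'bd' = {C}

Original NTs in T[1,2] deriving "bd": ["C"]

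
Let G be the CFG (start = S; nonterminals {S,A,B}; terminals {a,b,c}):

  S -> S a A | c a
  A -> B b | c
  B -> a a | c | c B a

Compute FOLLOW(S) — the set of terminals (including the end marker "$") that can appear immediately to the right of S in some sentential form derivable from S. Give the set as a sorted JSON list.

Compute FIRST by fixpoint:
[1]
  A via A→c: +{c}
  B via B→a a: +{a}
  B via B→c: +{c}
  S via S→c a: +{c}
  S: {c}  A: {c}  B: {a,c}
[2]
  A via A→B b: +{a}
  S: {c}  A: {a,c}  B: {a,c}
[3] (no change)
  S: {c}  A: {a,c}  B: {a,c}

Compute FOLLOW by fixpoint:
seed FOLLOW(S) with $
round 1:
  A→B b: FOLLOW(B) ⊇ FIRST(b) = {b}; new: +{b}
  B→c B a: FOLLOW(B) ⊇ FIRST(a) = {a}; new: +{a}
  S→S a A: FOLLOW(S) ⊇ FIRST(a) = {a}; new: +{a}
  S→S a A: FOLLOW(A) ⊇ FOLLOW(S) ⊇ {$,a}; new: +{$,a}
  FOLLOW[S]={$,a}  FOLLOW[A]={$,a}  FOLLOW[B]={a,b}
round 2: (stable)
  FOLLOW[S]={$,a}  FOLLOW[A]={$,a}  FOLLOW[B]={a,b}

FOLLOW(S) = ["$", "a"]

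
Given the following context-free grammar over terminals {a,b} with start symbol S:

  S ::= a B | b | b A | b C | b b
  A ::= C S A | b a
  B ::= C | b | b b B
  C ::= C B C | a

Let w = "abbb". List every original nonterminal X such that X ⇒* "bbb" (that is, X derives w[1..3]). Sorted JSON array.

Convert to CNF:
  S -> T0 A | T0 C | T0 T0 | T1 B | b
  A -> C X2 | T0 T1
  B -> C X3 | T0 X4 | a | b
  C -> C X5 | a
  T0 -> b
  T1 -> a
  X2 -> S A
  X3 -> B C
  X4 -> T0 B
  X5 -> B C

CYK table (by increasing span) — only the sub-triangle for w[1..3]:
  [1..1]={B,S,T0}  "b"  orig:{B,S}
  [2..2]={B,S,T0}  "b"  orig:{B,S}
  [3..3]={B,S,T0}  "b"  orig:{B,S}
  [1..2]={S,X4}  "bb"  orig:{S}
  [2..3]={S,X4}  "bb"  orig:{S}
  [1..3]={B}  "bbb"

Original NTs in T[1,3] deriving "bbb": ["B"]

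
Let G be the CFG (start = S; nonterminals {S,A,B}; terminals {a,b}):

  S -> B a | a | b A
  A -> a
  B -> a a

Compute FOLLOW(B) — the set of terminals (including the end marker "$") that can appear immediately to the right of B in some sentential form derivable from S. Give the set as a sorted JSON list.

Compute FIRST by fixpoint:
[1]
  A via A→a: +{a}
  B via B→a a: +{a}
  S via S→B a: +{a}
  S via S→b A: +{b}
  FIRST[S]={a,b}  FIRST[A]={a}  FIRST[B]={a}
[2] — fixpoint
  FIRST[S]={a,b}  FIRST[A]={a}  FIRST[B]={a}

FOLLOW iteration:
seed FOLLOW(S) with $
pass 1:
  S→B a: FOLLOW(B) ⊇ FIRST(a) = {a}; new: +{a}
  S→b A: FOLLOW(A) ⊇ FOLLOW(S) ⊇ {$}; new: +{$}
  FOLLOW(S)={$}  FOLLOW(A)={$}  FOLLOW(B)={a}
pass 2: (stable)
  FOLLOW(S)={$}  FOLLOW(A)={$}  FOLLOW(B)={a}

FOLLOW(B) = ["a"]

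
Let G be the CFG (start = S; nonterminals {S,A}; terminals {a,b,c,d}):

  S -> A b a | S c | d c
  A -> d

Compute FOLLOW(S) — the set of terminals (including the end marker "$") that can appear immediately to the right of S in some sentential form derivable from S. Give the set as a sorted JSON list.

FIRST sets, iterate to fixpoint:
round 1:
  A via A→d: +{d}
  S via S→A b a: +{d}
  FIRST[S]={d}  FIRST[A]={d}
round 2: (stable)
  FIRST[S]={d}  FIRST[A]={d}

Compute FOLLOW by fixpoint:
FOLLOW(S) := {$}
iter 1:
  S→A b a: FOLLOW(A) ⊇ FIRST(b) = {b}; new: +{b}
  S→S c: FOLLOW(S) ⊇ FIRST(c) = {c}; new: +{c}
  S: {$,c}  A: {b}
iter 2: done
  S: {$,c}  A: {b}

FOLLOW(S) = ["$", "c"]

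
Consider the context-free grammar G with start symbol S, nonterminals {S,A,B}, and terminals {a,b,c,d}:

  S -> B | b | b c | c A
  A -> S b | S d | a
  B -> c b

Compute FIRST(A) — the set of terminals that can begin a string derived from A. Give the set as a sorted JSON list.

FIRST sets, iterate to fixpoint:
iter 1:
  A via A→a: +{a}
  B via B→c b: +{c}
  S via S→B: +{c}
  S via S→b: +{b}
  FIRST(S)={b,c}  FIRST(A)={a}  FIRST(B)={c}
iter 2:
  A via A→S b: +{b,c}
  FIRST(S)={b,c}  FIRST(A)={a,b,c}  FIRST(B)={c}
iter 3: done
  FIRST(S)={b,c}  FIRST(A)={a,b,c}  FIRST(B)={c}

FIRST(A) = ["a", "b", "c"]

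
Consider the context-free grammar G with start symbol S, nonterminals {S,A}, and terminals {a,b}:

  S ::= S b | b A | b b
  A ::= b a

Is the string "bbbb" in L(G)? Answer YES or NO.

CNF form of G:
  S -> S T0 | T0 A | T0 T0
  A -> T0 T1
  T0 -> b
  T1 -> a

Fill CYK table bottom-up:
  T[0,0] 'b' = {T0}  orig:{}
  T[1,1] 'b' = {T0}  orig:{}
  T[2,2] 'b' = {T0}  orig:{}
  T[3,3] 'b' = {T0}  orig:{}
  T[0,1] 'bb' = {S}
  T[1,2] 'bb' = {S}
  T[2,3] 'bb' = {S}
  T[0,2] 'bbb' = {S}
  T[1,3] 'bbb' = {S}
  T[0,3] 'bbbb' = {S}

S ∈ T[0,3] ⇒ YES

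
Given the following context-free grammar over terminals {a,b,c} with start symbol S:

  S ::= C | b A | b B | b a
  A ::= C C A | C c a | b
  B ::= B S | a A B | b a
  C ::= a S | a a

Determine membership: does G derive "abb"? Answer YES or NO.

CNF form of G:
  S -> T1 S | T1 T1 | T2 A | T2 B | T2 T1
  A -> C X3 | C X4 | b
  B -> B S | T1 X5 | T2 T1
  C -> T1 S | T1 T1
  T0 -> c
  T1 -> a
  T2 -> b
  X3 -> C A
  X4 -> T0 T1
  X5 -> A B

CYK table (by increasing span):
  [0..0]={T1}  "a"  orig:{}
  [1..1]={A,T2}  "b"  orig:{A}
  [2..2]={A,T2}  "b"  orig:{A}
  [0..1]=∅  "ab"
  [1..2]={S}  "bb"
  [0..2]={C,S}  "abb"

S ∈ T[0,2] ⇒ YES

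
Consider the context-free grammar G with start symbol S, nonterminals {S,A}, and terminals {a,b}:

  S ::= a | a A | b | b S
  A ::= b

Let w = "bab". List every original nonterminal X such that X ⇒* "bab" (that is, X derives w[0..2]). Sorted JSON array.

CNF form of G:
  S -> T0 A | T1 S | a | b
  A -> b
  T0 -> a
  T1 -> b

CYK table (by increasing span) — only the sub-triangle for w[0..2]:
  cell(0,0) b: {A,S,T1}  orig:{A,S}
  cell(1,1) a: {S,T0}  orig:{S}
  cell(2,2) b: {A,S,T1}  orig:{A,S}
  cell(0,1) ba: {S}
  cell(1,2) ab: {S}
  cell(0,2) bab: {S}

Original NTs in T[0,2] deriving "bab": ["S"]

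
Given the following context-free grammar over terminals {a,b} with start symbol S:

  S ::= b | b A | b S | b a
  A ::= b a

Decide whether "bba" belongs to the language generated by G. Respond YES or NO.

CNF form of G:
  S -> T0 A | T0 S | T0 T1 | b
  A -> T0 T1
  T0 -> b
  T1 -> a

CYK table (by increasing span):
  T[0,0] 'b' = {S,T0}  orig:{S}
  T[1,1] 'b' = {S,T0}  orig:{S}
  T[2,2] 'a' = {T1}  orig:{}
  T[0,1] 'bb' = {S}
  T[1,2] 'ba' = {A,S}
  T[0,2] 'bba' = {S}

S ∈ T[0,2] ⇒ YES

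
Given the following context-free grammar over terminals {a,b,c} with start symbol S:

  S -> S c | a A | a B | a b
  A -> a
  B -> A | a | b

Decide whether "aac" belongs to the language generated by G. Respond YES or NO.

CNF form of G:
  S -> S T0 | T1 A | T1 B | T1 T2
  A -> a
  B -> a | b
  T0 -> c
  T1 -> a
  T2 -> b

CYK fill:
  T[0,0] 'a' = {A,B,T1}  orig:{A,B}
  T[1,1] 'a' = {A,B,T1}  orig:{A,B}
  T[2,2] 'c' = {T0}  orig:{}
  T[0,1] 'aa' = {S}
  T[1,2] 'ac' = ∅
  T[0,2] 'aac' = {S}

S ∈ T[0,2] ⇒ YES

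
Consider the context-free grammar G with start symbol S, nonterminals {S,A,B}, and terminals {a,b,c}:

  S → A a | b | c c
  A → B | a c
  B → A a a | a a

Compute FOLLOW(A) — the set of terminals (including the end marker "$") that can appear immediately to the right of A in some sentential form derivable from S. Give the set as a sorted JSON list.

Compute FIRST by fixpoint:
round 1:
  A via A→a c: +{a}
  B via B→A a a: +{a}
  S via S→A a: +{a}
  S via S→b: +{b}
  S via S→c c: +{c}
  FIRST(S)={a,b,c}  FIRST(A)={a}  FIRST(B)={a}
round 2: — fixpoint
  FIRST(S)={a,b,c}  FIRST(A)={a}  FIRST(B)={a}

FOLLOW iteration:
FOLLOW(S) := {$}
pass 1:
  B→A a a: FOLLOW(A) ⊇ FIRST(a) = {a}; new: +{a}
  S: {$}  A: {a}  B: {}
pass 2:
  A→B: FOLLOW(B) ⊇ FOLLOW(A) ⊇ {a}; new: +{a}
  S: {$}  A: {a}  B: {a}
pass 3: done
  S: {$}  A: {a}  B: {a}

FOLLOW(A) = ["a"]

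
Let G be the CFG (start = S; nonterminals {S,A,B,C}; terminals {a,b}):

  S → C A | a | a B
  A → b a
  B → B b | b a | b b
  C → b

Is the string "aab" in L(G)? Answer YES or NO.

CNF form of G:
  S -> C A | T1 B | a
  A -> T0 T1
  B -> B T0 | T0 T0 | T0 T1
  C -> b
  T0 -> b
  T1 -> a

CYK fill:
  cell(0,0) a: {S,T1}  orig:{S}
  cell(1,1) a: {S,T1}  orig:{S}
  cell(2,2) b: {C,T0}  orig:{C}
  cell(0,1) aa: ∅
  cell(1,2) ab: ∅
  cell(0,2) aab: ∅

S ∉ T[0,2] ⇒ NO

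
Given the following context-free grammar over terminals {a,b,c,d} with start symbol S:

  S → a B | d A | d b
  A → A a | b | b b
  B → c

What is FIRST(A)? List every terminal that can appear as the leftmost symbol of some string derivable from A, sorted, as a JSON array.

FIRST sets, iterate to fixpoint:
pass 1:
  A via A→b: +{b}
  B via B→c: +{c}
  S via S→a B: +{a}
  S via S→d A: +{d}
  S: {a,d}  A: {b}  B: {c}
pass 2: — fixpoint
  S: {a,d}  A: {b}  B: {c}

FIRST(A) = ["b"]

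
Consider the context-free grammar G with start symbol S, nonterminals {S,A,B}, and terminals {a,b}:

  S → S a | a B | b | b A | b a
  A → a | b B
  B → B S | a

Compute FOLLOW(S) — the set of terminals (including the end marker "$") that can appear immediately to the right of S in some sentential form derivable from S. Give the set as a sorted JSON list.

Compute FIRST by fixpoint:
round 1:
  A via A→a: +{a}
  A via A→b B: +{b}
  B via B→a: +{a}
  S via S→a B: +{a}
  S via S→b: +{b}
  FIRST(S)={a,b}  FIRST(A)={a,b}  FIRST(B)={a}
round 2: (no change)
  FIRST(S)={a,b}  FIRST(A)={a,b}  FIRST(B)={a}

FOLLOW sets:
initialize: $ ∈ FOLLOW(S)
round 1:
  B→B S: FOLLOW(B) ⊇ FIRST(S) = {a,b}; new: +{a,b}
  B→B S: FOLLOW(S) ⊇ FOLLOW(B) ⊇ {a,b}; new: +{a,b}
  S→a B: FOLLOW(B) ⊇ FOLLOW(S) ⊇ {$,a,b}; new: +{$}
  S→b A: FOLLOW(A) ⊇ FOLLOW(S) ⊇ {$,a,b}; new: +{$,a,b}
  FOLLOW(S)={$,a,b}  FOLLOW(A)={$,a,b}  FOLLOW(B)={$,a,b}
round 2: done
  FOLLOW(S)={$,a,b}  FOLLOW(A)={$,a,b}  FOLLOW(B)={$,a,b}

FOLLOW(S) = ["$", "a", "b"]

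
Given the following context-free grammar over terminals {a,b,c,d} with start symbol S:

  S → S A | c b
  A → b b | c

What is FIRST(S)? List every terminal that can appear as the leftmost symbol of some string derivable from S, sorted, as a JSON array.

FIRST sets, iterate to fixpoint:
[1]
  A via A→b b: +{b}
  A via A→c: +{c}
  S via S→c b: +{c}
  FIRST[S]={c}  FIRST[A]={b,c}
[2] (no change)
  FIRST[S]={c}  FIRST[A]={b,c}

FIRST(S) = ["c"]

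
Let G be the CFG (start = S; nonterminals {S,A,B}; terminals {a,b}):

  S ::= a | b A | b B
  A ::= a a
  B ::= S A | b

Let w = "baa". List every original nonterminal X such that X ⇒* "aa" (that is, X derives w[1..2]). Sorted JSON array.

Convert to CNF:
  S -> T1 A | T1 B | a
  A -> T0 T0
  B -> S A | b
  T0 -> a
  T1 -> b

Fill CYK table bottom-up (cells [i..j] with 1 ≤ i ≤ j ≤ 2 only):
  T[1,1] 'a' = {S,T0}  orig:{S}
  T[2,2] 'a' = {S,T0}  orig:{S}
  T[1,2] 'aa' = {A}

Original NTs in T[1,2] deriving "aa": ["A"]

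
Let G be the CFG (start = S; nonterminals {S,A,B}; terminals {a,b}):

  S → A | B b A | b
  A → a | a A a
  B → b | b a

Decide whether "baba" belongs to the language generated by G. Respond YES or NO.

CNF form of G:
  S -> B X3 | T0 X4 | a | b
  A -> T0 X2 | a
  B -> T1 T0 | b
  T0 -> a
  T1 -> b
  X2 -> A T0
  X3 -> T1 A
  X4 -> A T0

Fill CYK table bottom-up:
  cell(0,0) b: {B,S,T1}  orig:{B,S}
  cell(1,1) a: {A,S,T0}  orig:{A,S}
  cell(2,2) b: {B,S,T1}  orig:{B,S}
  cell(3,3) a: {A,S,T0}  orig:{A,S}
  cell(0,1) ba: {B,X3}  orig:{B}
  cell(1,2) ab: ∅
  cell(2,3) ba: {B,X3}  orig:{B}
  cell(0,2) bab: ∅
  cell(1,3) aba: ∅
  cell(0,3) baba: {S}

S ∈ T[0,3] ⇒ YES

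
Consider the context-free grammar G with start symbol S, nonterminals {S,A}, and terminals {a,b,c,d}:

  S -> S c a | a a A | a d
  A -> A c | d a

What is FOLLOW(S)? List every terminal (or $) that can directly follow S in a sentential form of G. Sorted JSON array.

Compute FIRST by fixpoint:
pass 1:
  A via A→d a: +{d}
  S via S→a a A: +{a}
  S: {a}  A: {d}
pass 2: (stable)
  S: {a}  A: {d}

Compute FOLLOW by fixpoint:
seed FOLLOW(S) with $
[1]
  A→A c: FOLLOW(A) ⊇ FIRST(c) = {c}; new: +{c}
  S→S c a: FOLLOW(S) ⊇ FIRST(c) = {c}; new: +{c}
  S→a a A: FOLLOW(A) ⊇ FOLLOW(S) ⊇ {$,c}; new: +{$}
  FOLLOW[S]={$,c}  FOLLOW[A]={$,c}
[2] — fixpoint
  FOLLOW[S]={$,c}  FOLLOW[A]={$,c}

FOLLOW(S) = ["$", "c"]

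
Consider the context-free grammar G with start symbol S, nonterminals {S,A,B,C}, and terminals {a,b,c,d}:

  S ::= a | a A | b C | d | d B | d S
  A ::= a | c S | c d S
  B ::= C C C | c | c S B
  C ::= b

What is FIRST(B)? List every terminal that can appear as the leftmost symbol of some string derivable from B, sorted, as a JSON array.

FIRST iteration:
iter 1:
  A via A→a: +{a}
  A via A→c S: +{c}
  B via B→c: +{c}
  C via C→b: +{b}
  S via S→a: +{a}
  S via S→b C: +{b}
  S via S→d: +{d}
  FIRST[S]={a,b,d}  FIRST[A]={a,c}  FIRST[B]={c}  FIRST[C]={b}
iter 2:
  B via B→C C C: +{b}
  FIRST[S]={a,b,d}  FIRST[A]={a,c}  FIRST[B]={b,c}  FIRST[C]={b}
iter 3: (stable)
  FIRST[S]={a,b,d}  FIRST[A]={a,c}  FIRST[B]={b,c}  FIRST[C]={b}

FIRST(B) = ["b", "c"]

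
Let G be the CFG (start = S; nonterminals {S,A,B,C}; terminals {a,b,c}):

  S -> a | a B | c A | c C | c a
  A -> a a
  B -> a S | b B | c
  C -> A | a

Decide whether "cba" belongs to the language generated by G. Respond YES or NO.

CNF form of G:
  S -> T0 B | T2 A | T2 C | T2 T0 | a
  A -> T0 T0
  B -> T0 S | T1 B | c
  C -> T0 T0 | a
  T0 -> a
  T1 -> b
  T2 -> c

Fill CYK table bottom-up:
  T[0,0] 'c' = {B,T2}  orig:{B}
  T[1,1] 'b' = {T1}  orig:{}
  T[2,2] 'a' = {C,S,T0}  orig:{C,S}
  T[0,1] 'cb' = ∅
  T[1,2] 'ba' = ∅
  T[0,2] 'cba' = ∅

S ∉ T[0,2] ⇒ NO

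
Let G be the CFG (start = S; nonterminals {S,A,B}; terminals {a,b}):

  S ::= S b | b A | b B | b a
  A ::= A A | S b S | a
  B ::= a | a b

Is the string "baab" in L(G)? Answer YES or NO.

CNF form of G:
  S -> S T0 | T0 A | T0 B | T0 T1
  A -> A A | S X2 | a
  B -> T1 T0 | a
  T0 -> b
  T1 -> a
  X2 -> T0 S

CYK fill:
  cell(0,0) b: {T0}  orig:{}
  cell(1,1) a: {A,B,T1}  orig:{A,B}
  cell(2,2) a: {A,B,T1}  orig:{A,B}
  cell(3,3) b: {T0}  orig:{}
  cell(0,1) ba: {S}
  cell(1,2) aa: {A}
  cell(2,3) ab: {B}
  cell(0,2) baa: {S}
  cell(1,3) aab: ∅
  cell(0,3) baab: {S}

S ∈ T[0,3] ⇒ YES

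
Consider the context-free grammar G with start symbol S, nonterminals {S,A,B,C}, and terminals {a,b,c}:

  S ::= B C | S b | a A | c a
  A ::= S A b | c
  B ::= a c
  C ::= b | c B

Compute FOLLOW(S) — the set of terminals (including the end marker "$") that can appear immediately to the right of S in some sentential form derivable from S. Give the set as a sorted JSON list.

Compute FIRST by fixpoint:
[1]
  A via A→c: +{c}
  B via B→a c: +{a}
  C via C→b: +{b}
  C via C→c B: +{c}
  S via S→B C: +{a}
  S via S→c a: +{c}
  FIRST(S)={a,c}  FIRST(A)={c}  FIRST(B)={a}  FIRST(C)={b,c}
[2]
  A via A→S A b: +{a}
  FIRST(S)={a,c}  FIRST(A)={a,c}  FIRST(B)={a}  FIRST(C)={b,c}
[3] — fixpoint
  FIRST(S)={a,c}  FIRST(A)={a,c}  FIRST(B)={a}  FIRST(C)={b,c}

FOLLOW sets:
initialize: $ ∈ FOLLOW(S)
round 1:
  A→S A b: FOLLOW(S) ⊇ FIRST(A) = {a,c}; new: +{a,c}
  A→S A b: FOLLOW(A) ⊇ FIRST(b) = {b}; new: +{b}
  S→B C: FOLLOW(B) ⊇ FIRST(C) = {b,c}; new: +{b,c}
  S→B C: FOLLOW(C) ⊇ FOLLOW(S) ⊇ {$,a,c}; new: +{$,a,c}
  S→S b: FOLLOW(S) ⊇ FIRST(b) = {b}; new: +{b}
  S→a A: FOLLOW(A) ⊇ FOLLOW(S) ⊇ {$,a,b,c}; new: +{$,a,c}
  FOLLOW[S]={$,a,b,c}  FOLLOW[A]={$,a,b,c}  FOLLOW[B]={b,c}  FOLLOW[C]={$,a,c}
round 2:
  C→c B: FOLLOW(B) ⊇ FOLLOW(C) ⊇ {$,a,c}; new: +{$,a}
  S→B C: FOLLOW(C) ⊇ FOLLOW(S) ⊇ {$,a,b,c}; new: +{b}
  FOLLOW[S]={$,a,b,c}  FOLLOW[A]={$,a,b,c}  FOLLOW[B]={$,a,b,c}  FOLLOW[C]={$,a,b,c}
round 3: (no change)
  FOLLOW[S]={$,a,b,c}  FOLLOW[A]={$,a,b,c}  FOLLOW[B]={$,a,b,c}  FOLLOW[C]={$,a,b,c}

FOLLOW(S) = ["$", "a", "b", "c"]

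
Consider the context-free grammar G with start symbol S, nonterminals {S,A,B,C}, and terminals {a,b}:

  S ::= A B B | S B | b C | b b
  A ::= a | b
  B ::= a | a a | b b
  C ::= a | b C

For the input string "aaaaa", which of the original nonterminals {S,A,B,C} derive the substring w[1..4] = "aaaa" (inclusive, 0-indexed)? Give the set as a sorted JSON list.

CNF form of G:
  S -> A X2 | S B | T1 C | T1 T1
  A -> a | b
  B -> T0 T0 | T1 T1 | a
  C -> T1 C | a
  T0 -> a
  T1 -> b
  X2 -> B B

CYK table (by increasing span) (cells [i..j] with 1 ≤ i ≤ j ≤ 4 only):
  [1..1]={A,B,C,T0}  "a"  orig:{A,B,C}
  [2..2]={A,B,C,T0}  "a"  orig:{A,B,C}
  [3..3]={A,B,C,T0}  "a"  orig:{A,B,C}
  [4..4]={A,B,C,T0}  "a"  orig:{A,B,C}
  [1..2]={B,X2}  "aa"  orig:{B}
  [2..3]={B,X2}  "aa"  orig:{B}
  [3..4]={B,X2}  "aa"  orig:{B}
  [1..3]={S,X2}  "aaa"  orig:{S}
  [2..4]={S,X2}  "aaa"  orig:{S}
  [1..4]={S,X2}  "aaaa"  orig:{S}

Original NTs in T[1,4] deriving "aaaa": ["S"]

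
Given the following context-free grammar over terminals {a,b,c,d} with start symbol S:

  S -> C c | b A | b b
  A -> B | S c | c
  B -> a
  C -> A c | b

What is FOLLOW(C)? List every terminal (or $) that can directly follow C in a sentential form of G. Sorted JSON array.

FIRST sets, iterate to fixpoint:
round 1:
  A via A→c: +{c}
  B via B→a: +{a}
  C via C→A c: +{c}
  C via C→b: +{b}
  S via S→C c: +{b,c}
  FIRST(S)={b,c}  FIRST(A)={c}  FIRST(B)={a}  FIRST(C)={b,c}
round 2:
  A via A→B: +{a}
  A via A→S c: +{b}
  C via C→A c: +{a}
  S via S→C c: +{a}
  FIRST(S)={a,b,c}  FIRST(A)={a,b,c}  FIRST(B)={a}  FIRST(C)={a,b,c}
round 3: (stable)
  FIRST(S)={a,b,c}  FIRST(A)={a,b,c}  FIRST(B)={a}  FIRST(C)={a,b,c}

FOLLOW sets:
initialize: $ ∈ FOLLOW(S)
iter 1:
  A→S c: FOLLOW(S) ⊇ FIRST(c) = {c}; new: +{c}
  C→A c: FOLLOW(A) ⊇ FIRST(c) = {c}; new: +{c}
  S→C c: FOLLOW(C) ⊇ FIRST(c) = {c}; new: +{c}
  S→b A: FOLLOW(A) ⊇ FOLLOW(S) ⊇ {$,c}; new: +{$}
  FOLLOW[S]={$,c}  FOLLOW[A]={$,c}  FOLLOW[B]={}  FOLLOW[C]={c}
iter 2:
  A→B: FOLLOW(B) ⊇ FOLLOW(A) ⊇ {$,c}; new: +{$,c}
  FOLLOW[S]={$,c}  FOLLOW[A]={$,c}  FOLLOW[B]={$,c}  FOLLOW[C]={c}
iter 3: (stable)
  FOLLOW[S]={$,c}  FOLLOW[A]={$,c}  FOLLOW[B]={$,c}  FOLLOW[C]={c}

FOLLOW(C) = ["c"]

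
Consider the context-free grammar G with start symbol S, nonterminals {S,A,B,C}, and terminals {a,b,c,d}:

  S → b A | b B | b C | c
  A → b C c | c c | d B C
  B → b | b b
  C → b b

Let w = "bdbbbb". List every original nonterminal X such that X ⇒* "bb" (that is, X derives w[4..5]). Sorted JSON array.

Convert to CNF:
  S -> T0 A | T0 B | T0 C | c
  A -> T0 X3 | T1 T1 | T2 X4
  B -> T0 T0 | b
  C -> T0 T0
  T0 -> b
  T1 -> c
  T2 -> d
  X3 -> C T1
  X4 -> B C

CYK table (by increasing span), restricted to cells inside w[4..5]:
  [4..4]={B,T0}  "b"  orig:{B}
  [5..5]={B,T0}  "b"  orig:{B}
  [4..5]={B,C,S}  "bb"

Original NTs in T[4,5] deriving "bb": ["B", "C", "S"]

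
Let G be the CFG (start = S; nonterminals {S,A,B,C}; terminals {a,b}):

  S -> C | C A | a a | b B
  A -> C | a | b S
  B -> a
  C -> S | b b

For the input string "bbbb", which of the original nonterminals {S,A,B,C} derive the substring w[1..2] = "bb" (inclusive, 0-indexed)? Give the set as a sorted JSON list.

Convert to CNF:
  S -> C A | T0 T0 | T1 B | T1 T1
  A -> C A | T0 T0 | T1 B | T1 S | T1 T1 | a
  B -> a
  C -> C A | T0 T0 | T1 B | T1 T1
  T0 -> a
  T1 -> b

CYK table (by increasing span) (cells [i..j] with 1 ≤ i ≤ j ≤ 2 only):
  [1..1]={T1}  "b"  orig:{}
  [2..2]={T1}  "b"  orig:{}
  [1..2]={A,C,S}  "bb"

Original NTs in T[1,2] deriving "bb": ["A", "C", "S"]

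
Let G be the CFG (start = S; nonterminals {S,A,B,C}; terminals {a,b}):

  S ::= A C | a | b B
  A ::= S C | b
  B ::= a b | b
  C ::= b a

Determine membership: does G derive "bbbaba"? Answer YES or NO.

CNF form of G:
  S -> A C | T1 B | a
  A -> S C | b
  B -> T0 T1 | b
  C -> T1 T0
  T0 -> a
  T1 -> b

CYK table (by increasing span):
  T[0,0] 'b' = {A,B,T1}  orig:{A,B}
  T[1,1] 'b' = {A,B,T1}  orig:{A,B}
  T[2,2] 'b' = {A,B,T1}  orig:{A,B}
  T[3,3] 'a' = {S,T0}  orig:{S}
  T[4,4] 'b' = {A,B,T1}  orig:{A,B}
  T[5,5] 'a' = {S,T0}  orig:{S}
  T[0,1] 'bb' = {S}
  T[1,2] 'bb' = {S}
  T[2,3] 'ba' = {C}
  T[3,4] 'ab' = {B}
  T[4,5] 'ba' = {C}
  T[0,2] 'bbb' = ∅
  T[1,3] 'bba' = {S}
  T[2,4] 'bab' = {S}
  T[3,5] 'aba' = {A}
  T[0,3] 'bbba' = {A}
  T[1,4] 'bbab' = ∅
  T[2,5] 'baba' = ∅
  T[0,4] 'bbbab' = ∅
  T[1,5] 'bbaba' = {A}
  T[0,5] 'bbbaba' = {S}

S ∈ T[0,5] ⇒ YES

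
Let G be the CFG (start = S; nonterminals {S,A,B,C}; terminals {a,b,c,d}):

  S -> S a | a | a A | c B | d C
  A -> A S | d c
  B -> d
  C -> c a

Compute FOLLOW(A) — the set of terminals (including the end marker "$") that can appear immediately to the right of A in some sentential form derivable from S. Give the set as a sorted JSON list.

FIRST sets, iterate to fixpoint:
pass 1:
  A via A→d c: +{d}
  B via B→d: +{d}
  C via C→c a: +{c}
  S via S→a: +{a}
  S via S→c B: +{c}
  S via S→d C: +{d}
  FIRST(S)={a,c,d}  FIRST(A)={d}  FIRST(B)={d}  FIRST(C)={c}
pass 2: done
  FIRST(S)={a,c,d}  FIRST(A)={d}  FIRST(B)={d}  FIRST(C)={c}

FOLLOW sets:
FOLLOW(S) := {$}
pass 1:
  A→A S: FOLLOW(A) ⊇ FIRST(S) = {a,c,d}; new: +{a,c,d}
  A→A S: FOLLOW(S) ⊇ FOLLOW(A) ⊇ {a,c,d}; new: +{a,c,d}
  S→a A: FOLLOW(A) ⊇ FOLLOW(S) ⊇ {$,a,c,d}; new: +{$}
  S→c B: FOLLOW(B) ⊇ FOLLOW(S) ⊇ {$,a,c,d}; new: +{$,a,c,d}
  S→d C: FOLLOW(C) ⊇ FOLLOW(S) ⊇ {$,a,c,d}; new: +{$,a,c,d}
  FOLLOW[S]={$,a,c,d}  FOLLOW[A]={$,a,c,d}  FOLLOW[B]={$,a,c,d}  FOLLOW[C]={$,a,c,d}
pass 2: — fixpoint
  FOLLOW[S]={$,a,c,d}  FOLLOW[A]={$,a,c,d}  FOLLOW[B]={$,a,c,d}  FOLLOW[C]={$,a,c,d}

FOLLOW(A) = ["$", "a", "c", "d"]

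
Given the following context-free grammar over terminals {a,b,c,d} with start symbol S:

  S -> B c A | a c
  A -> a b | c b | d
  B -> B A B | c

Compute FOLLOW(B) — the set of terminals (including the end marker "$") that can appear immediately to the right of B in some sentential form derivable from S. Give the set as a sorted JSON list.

FIRST iteration:
round 1:
  A via A→a b: +{a}
  A via A→c b: +{c}
  A via A→d: +{d}
  B via B→c: +{c}
  S via S→B c A: +{c}
  S via S→a c: +{a}
  FIRST(S)={a,c}  FIRST(A)={a,c,d}  FIRST(B)={c}
round 2: — fixpoint
  FIRST(S)={a,c}  FIRST(A)={a,c,d}  FIRST(B)={c}

FOLLOW iteration:
initialize: $ ∈ FOLLOW(S)
round 1:
  B→B A B: FOLLOW(B) ⊇ FIRST(A) = {a,c,d}; new: +{a,c,d}
  B→B A B: FOLLOW(A) ⊇ FIRST(B) = {c}; new: +{c}
  S→B c A: FOLLOW(A) ⊇ FOLLOW(S) ⊇ {$}; new: +{$}
  FOLLOW[S]={$}  FOLLOW[A]={$,c}  FOLLOW[B]={a,c,d}
round 2: (stable)
  FOLLOW[S]={$}  FOLLOW[A]={$,c}  FOLLOW[B]={a,c,d}

FOLLOW(B) = ["a", "c", "d"]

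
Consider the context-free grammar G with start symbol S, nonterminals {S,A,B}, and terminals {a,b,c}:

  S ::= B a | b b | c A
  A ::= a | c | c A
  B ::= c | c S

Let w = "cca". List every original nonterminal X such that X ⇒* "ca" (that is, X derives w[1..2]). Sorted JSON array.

CNF form of G:
  S -> B T1 | T0 A | T2 T2
  A -> T0 A | a | c
  B -> T0 S | c
  T0 -> c
  T1 -> a
  T2 -> b

CYK table (by increasing span) — only the sub-triangle for w[1..2]:
  T[1,1] 'c' = {A,B,T0}  orig:{A,B}
  T[2,2] 'a' = {A,T1}  orig:{A}
  T[1,2] 'ca' = {A,S}

Original NTs in T[1,2] deriving "ca": ["A", "S"]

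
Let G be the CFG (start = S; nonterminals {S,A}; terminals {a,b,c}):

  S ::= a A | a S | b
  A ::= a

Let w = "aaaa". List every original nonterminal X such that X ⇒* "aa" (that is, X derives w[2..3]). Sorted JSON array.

CNF form of G:
  S -> T0 A | T0 S | b
  A -> a
  T0 -> a

Fill CYK table bottom-up, restricted to cells inside w[2..3]:
  T[2,2] 'a' = {A,T0}  orig:{A}
  T[3,3] 'a' = {A,T0}  orig:{A}
  T[2,3] 'aa' = {S}

Original NTs in T[2,3] deriving "aa": ["S"]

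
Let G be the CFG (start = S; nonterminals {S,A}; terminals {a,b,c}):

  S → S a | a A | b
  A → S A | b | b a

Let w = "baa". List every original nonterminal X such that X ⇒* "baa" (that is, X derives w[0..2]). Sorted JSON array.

Convert to CNF:
  S -> S T1 | T1 A | b
  A -> S A | T0 T1 | b
  T0 -> b
  T1 -> a

Fill CYK table bottom-up, restricted to cells inside w[0..2]:
  T[0,0] 'b' = {A,S,T0}  orig:{A,S}
  T[1,1] 'a' = {T1}  orig:{}
  T[2,2] 'a' = {T1}  orig:{}
  T[0,1] 'ba' = {A,S}
  T[1,2] 'aa' = ∅
  T[0,2] 'baa' = {S}

Original NTs in T[0,2] deriving "baa": ["S"]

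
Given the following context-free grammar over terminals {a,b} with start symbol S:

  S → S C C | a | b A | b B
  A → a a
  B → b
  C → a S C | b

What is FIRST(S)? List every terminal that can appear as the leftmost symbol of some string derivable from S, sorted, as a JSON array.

Compute FIRST by fixpoint:
iter 1:
  A via A→a a: +{a}
  B via B→b: +{b}
  C via C→a S C: +{a}
  C via C→b: +{b}
  S via S→a: +{a}
  S via S→b A: +{b}
  FIRST[S]={a,b}  FIRST[A]={a}  FIRST[B]={b}  FIRST[C]={a,b}
iter 2: (no change)
  FIRST[S]={a,b}  FIRST[A]={a}  FIRST[B]={b}  FIRST[C]={a,b}

FIRST(S) = ["a", "b"]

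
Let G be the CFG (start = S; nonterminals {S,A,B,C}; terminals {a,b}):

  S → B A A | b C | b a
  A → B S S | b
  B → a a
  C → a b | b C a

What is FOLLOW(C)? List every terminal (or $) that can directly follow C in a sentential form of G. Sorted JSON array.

FIRST sets, iterate to fixpoint:
round 1:
  A via A→b: +{b}
  B via B→a a: +{a}
  C via C→a b: +{a}
  C via C→b C a: +{b}
  S via S→B A A: +{a}
  S via S→b C: +{b}
  FIRST(S)={a,b}  FIRST(A)={b}  FIRST(B)={a}  FIRST(C)={a,b}
round 2:
  A via A→B S S: +{a}
  FIRST(S)={a,b}  FIRST(A)={a,b}  FIRST(B)={a}  FIRST(C)={a,b}
round 3: — fixpoint
  FIRST(S)={a,b}  FIRST(A)={a,b}  FIRST(B)={a}  FIRST(C)={a,b}

FOLLOW sets:
FOLLOW(S) := {$}
[1]
  A→B S S: FOLLOW(B) ⊇ FIRST(S) = {a,b}; new: +{a,b}
  A→B S S: FOLLOW(S) ⊇ FIRST(S) = {a,b}; new: +{a,b}
  C→b C a: FOLLOW(C) ⊇ FIRST(a) = {a}; new: +{a}
  S→B A A: FOLLOW(A) ⊇ FIRST(A) = {a,b}; new: +{a,b}
  S→B A A: FOLLOW(A) ⊇ FOLLOW(S) ⊇ {$,a,b}; new: +{$}
  S→b C: FOLLOW(C) ⊇ FOLLOW(S) ⊇ {$,a,b}; new: +{$,b}
  FOLLOW[S]={$,a,b}  FOLLOW[A]={$,a,b}  FOLLOW[B]={a,b}  FOLLOW[C]={$,a,b}
[2] (no change)
  FOLLOW[S]={$,a,b}  FOLLOW[A]={$,a,b}  FOLLOW[B]={a,b}  FOLLOW[C]={$,a,b}

FOLLOW(C) = ["$", "a", "b"]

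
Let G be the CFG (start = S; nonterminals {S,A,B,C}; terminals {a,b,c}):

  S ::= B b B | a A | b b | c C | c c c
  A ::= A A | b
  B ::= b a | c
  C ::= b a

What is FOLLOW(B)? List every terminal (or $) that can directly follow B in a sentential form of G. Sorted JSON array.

FIRST iteration:
pass 1:
  A via A→b: +{b}
  B via B→b a: +{b}
  B via B→c: +{c}
  C via C→b a: +{b}
  S via S→B b B: +{b,c}
  S via S→a A: +{a}
  FIRST[S]={a,b,c}  FIRST[A]={b}  FIRST[B]={b,c}  FIRST[C]={b}
pass 2: done
  FIRST[S]={a,b,c}  FIRST[A]={b}  FIRST[B]={b,c}  FIRST[C]={b}

Compute FOLLOW by fixpoint:
initialize: $ ∈ FOLLOW(S)
pass 1:
  A→A A: FOLLOW(A) ⊇ FIRST(A) = {b}; new: +{b}
  S→B b B: FOLLOW(B) ⊇ FIRST(b) = {b}; new: +{b}
  S→B b B: FOLLOW(B) ⊇ FOLLOW(S) ⊇ {$}; new: +{$}
  S→a A: FOLLOW(A) ⊇ FOLLOW(S) ⊇ {$}; new: +{$}
  S→c C: FOLLOW(C) ⊇ FOLLOW(S) ⊇ {$}; new: +{$}
  S: {$}  A: {$,b}  B: {$,b}  C: {$}
pass 2: (no change)
  S: {$}  A: {$,b}  B: {$,b}  C: {$}

FOLLOW(B) = ["$", "b"]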